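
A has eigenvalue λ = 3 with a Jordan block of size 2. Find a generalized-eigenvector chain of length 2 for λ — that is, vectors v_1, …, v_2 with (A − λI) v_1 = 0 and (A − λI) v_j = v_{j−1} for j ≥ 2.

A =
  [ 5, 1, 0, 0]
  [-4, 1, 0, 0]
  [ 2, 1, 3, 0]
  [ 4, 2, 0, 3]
A Jordan chain for λ = 3 of length 2:
v_1 = (2, -4, 2, 4)ᵀ
v_2 = (1, 0, 0, 0)ᵀ

Let N = A − (3)·I. We want v_2 with N^2 v_2 = 0 but N^1 v_2 ≠ 0; then v_{j-1} := N · v_j for j = 2, …, 2.

Pick v_2 = (1, 0, 0, 0)ᵀ.
Then v_1 = N · v_2 = (2, -4, 2, 4)ᵀ.

Sanity check: (A − (3)·I) v_1 = (0, 0, 0, 0)ᵀ = 0. ✓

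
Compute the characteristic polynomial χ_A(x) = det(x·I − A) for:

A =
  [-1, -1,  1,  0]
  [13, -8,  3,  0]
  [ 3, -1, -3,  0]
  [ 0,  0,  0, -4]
x^4 + 16*x^3 + 96*x^2 + 256*x + 256

Expanding det(x·I − A) (e.g. by cofactor expansion or by noting that A is similar to its Jordan form J, which has the same characteristic polynomial as A) gives
  χ_A(x) = x^4 + 16*x^3 + 96*x^2 + 256*x + 256
which factors as (x + 4)^4. The eigenvalues (with algebraic multiplicities) are λ = -4 with multiplicity 4.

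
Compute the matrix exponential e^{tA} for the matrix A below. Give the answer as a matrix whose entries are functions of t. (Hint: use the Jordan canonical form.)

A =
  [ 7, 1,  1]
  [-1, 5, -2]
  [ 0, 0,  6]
e^{tA} =
  [t*exp(6*t) + exp(6*t), t*exp(6*t), -t^2*exp(6*t)/2 + t*exp(6*t)]
  [-t*exp(6*t), -t*exp(6*t) + exp(6*t), t^2*exp(6*t)/2 - 2*t*exp(6*t)]
  [0, 0, exp(6*t)]

Strategy: write A = P · J · P⁻¹ where J is a Jordan canonical form, so e^{tA} = P · e^{tJ} · P⁻¹, and e^{tJ} can be computed block-by-block.

A has Jordan form
J =
  [6, 1, 0]
  [0, 6, 1]
  [0, 0, 6]
(up to reordering of blocks).

Per-block formulas:
  For a 3×3 Jordan block J_3(6): exp(t · J_3(6)) = e^(6t)·(I + t·N + (t^2/2)·N^2), where N is the 3×3 nilpotent shift.

After assembling e^{tJ} and conjugating by P, we get:

e^{tA} =
  [t*exp(6*t) + exp(6*t), t*exp(6*t), -t^2*exp(6*t)/2 + t*exp(6*t)]
  [-t*exp(6*t), -t*exp(6*t) + exp(6*t), t^2*exp(6*t)/2 - 2*t*exp(6*t)]
  [0, 0, exp(6*t)]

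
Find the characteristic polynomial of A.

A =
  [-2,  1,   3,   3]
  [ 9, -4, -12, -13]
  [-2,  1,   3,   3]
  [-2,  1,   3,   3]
x^4

Expanding det(x·I − A) (e.g. by cofactor expansion or by noting that A is similar to its Jordan form J, which has the same characteristic polynomial as A) gives
  χ_A(x) = x^4
which factors as x^4. The eigenvalues (with algebraic multiplicities) are λ = 0 with multiplicity 4.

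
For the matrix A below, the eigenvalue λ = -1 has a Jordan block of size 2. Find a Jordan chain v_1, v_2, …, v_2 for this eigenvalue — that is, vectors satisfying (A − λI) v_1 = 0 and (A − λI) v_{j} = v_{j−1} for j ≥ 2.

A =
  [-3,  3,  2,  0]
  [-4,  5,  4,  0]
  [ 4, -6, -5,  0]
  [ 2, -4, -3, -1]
A Jordan chain for λ = -1 of length 2:
v_1 = (-2, -4, 4, 2)ᵀ
v_2 = (1, 0, 0, 0)ᵀ

Let N = A − (-1)·I. We want v_2 with N^2 v_2 = 0 but N^1 v_2 ≠ 0; then v_{j-1} := N · v_j for j = 2, …, 2.

Pick v_2 = (1, 0, 0, 0)ᵀ.
Then v_1 = N · v_2 = (-2, -4, 4, 2)ᵀ.

Sanity check: (A − (-1)·I) v_1 = (0, 0, 0, 0)ᵀ = 0. ✓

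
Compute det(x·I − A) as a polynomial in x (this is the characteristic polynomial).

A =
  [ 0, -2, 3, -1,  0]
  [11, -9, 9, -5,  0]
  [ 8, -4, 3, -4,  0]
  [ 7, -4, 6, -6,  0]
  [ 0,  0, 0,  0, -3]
x^5 + 15*x^4 + 90*x^3 + 270*x^2 + 405*x + 243

Expanding det(x·I − A) (e.g. by cofactor expansion or by noting that A is similar to its Jordan form J, which has the same characteristic polynomial as A) gives
  χ_A(x) = x^5 + 15*x^4 + 90*x^3 + 270*x^2 + 405*x + 243
which factors as (x + 3)^5. The eigenvalues (with algebraic multiplicities) are λ = -3 with multiplicity 5.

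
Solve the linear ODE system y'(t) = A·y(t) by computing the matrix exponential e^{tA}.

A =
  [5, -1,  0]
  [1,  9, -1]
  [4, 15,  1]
e^{tA} =
  [-t^2*exp(5*t)/2 + exp(5*t), -2*t^2*exp(5*t) - t*exp(5*t), t^2*exp(5*t)/2]
  [t*exp(5*t), 4*t*exp(5*t) + exp(5*t), -t*exp(5*t)]
  [-t^2*exp(5*t)/2 + 4*t*exp(5*t), -2*t^2*exp(5*t) + 15*t*exp(5*t), t^2*exp(5*t)/2 - 4*t*exp(5*t) + exp(5*t)]

Strategy: write A = P · J · P⁻¹ where J is a Jordan canonical form, so e^{tA} = P · e^{tJ} · P⁻¹, and e^{tJ} can be computed block-by-block.

A has Jordan form
J =
  [5, 1, 0]
  [0, 5, 1]
  [0, 0, 5]
(up to reordering of blocks).

Per-block formulas:
  For a 3×3 Jordan block J_3(5): exp(t · J_3(5)) = e^(5t)·(I + t·N + (t^2/2)·N^2), where N is the 3×3 nilpotent shift.

After assembling e^{tJ} and conjugating by P, we get:

e^{tA} =
  [-t^2*exp(5*t)/2 + exp(5*t), -2*t^2*exp(5*t) - t*exp(5*t), t^2*exp(5*t)/2]
  [t*exp(5*t), 4*t*exp(5*t) + exp(5*t), -t*exp(5*t)]
  [-t^2*exp(5*t)/2 + 4*t*exp(5*t), -2*t^2*exp(5*t) + 15*t*exp(5*t), t^2*exp(5*t)/2 - 4*t*exp(5*t) + exp(5*t)]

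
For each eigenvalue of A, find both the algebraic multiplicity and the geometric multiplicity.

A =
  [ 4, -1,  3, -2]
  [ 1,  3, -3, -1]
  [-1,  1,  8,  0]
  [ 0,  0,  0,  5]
λ = 5: alg = 4, geom = 2

Step 1 — factor the characteristic polynomial to read off the algebraic multiplicities:
  χ_A(x) = (x - 5)^4

Step 2 — compute geometric multiplicities via the rank-nullity identity g(λ) = n − rank(A − λI):
  rank(A − (5)·I) = 2, so dim ker(A − (5)·I) = n − 2 = 2

Summary:
  λ = 5: algebraic multiplicity = 4, geometric multiplicity = 2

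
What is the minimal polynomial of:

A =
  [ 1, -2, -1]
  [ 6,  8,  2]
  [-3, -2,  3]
x^2 - 8*x + 16

The characteristic polynomial is χ_A(x) = (x - 4)^3, so the eigenvalues are known. The minimal polynomial is
  m_A(x) = Π_λ (x − λ)^{k_λ}
where k_λ is the size of the *largest* Jordan block for λ (equivalently, the smallest k with (A − λI)^k v = 0 for every generalised eigenvector v of λ).

  λ = 4: largest Jordan block has size 2, contributing (x − 4)^2

So m_A(x) = (x - 4)^2 = x^2 - 8*x + 16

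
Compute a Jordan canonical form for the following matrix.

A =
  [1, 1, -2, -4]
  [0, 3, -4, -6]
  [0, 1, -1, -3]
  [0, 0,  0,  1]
J_2(1) ⊕ J_2(1)

The characteristic polynomial is
  det(x·I − A) = x^4 - 4*x^3 + 6*x^2 - 4*x + 1 = (x - 1)^4

Eigenvalues and multiplicities (the geometric multiplicity of λ is n − rank(A − λI), which equals the number of Jordan blocks for λ):
  λ = 1: algebraic multiplicity = 4, geometric multiplicity = 2

Determining the block sizes for each eigenvalue:
  λ = 1: with am = 4 and gm = 2, the partition is not yet determined (e.g. several partitions of 4 into 2 parts exist). Let N = A − (1)·I. Computing rank(N^1) = 2, rank(N^2) = 0; the number of blocks of size ≥ j is rank(N^{j−1}) − rank(N^j), giving [2, 2]. So we have 2 block(s) of size 2 → block sizes [2, 2]

Assembling the blocks gives a Jordan form
J =
  [1, 1, 0, 0]
  [0, 1, 0, 0]
  [0, 0, 1, 1]
  [0, 0, 0, 1]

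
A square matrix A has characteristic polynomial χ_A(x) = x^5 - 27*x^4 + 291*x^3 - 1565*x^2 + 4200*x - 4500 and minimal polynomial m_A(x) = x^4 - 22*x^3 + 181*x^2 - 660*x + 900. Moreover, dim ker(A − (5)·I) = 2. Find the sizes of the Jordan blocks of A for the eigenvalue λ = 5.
Block sizes for λ = 5: [2, 1]

Step 1 — from the characteristic polynomial, algebraic multiplicity of λ = 5 is 3. From dim ker(A − (5)·I) = 2, there are exactly 2 Jordan blocks for λ = 5.
Step 2 — from the minimal polynomial, the factor (x − 5)^2 tells us the largest block for λ = 5 has size 2.
Step 3 — with total size 3, 2 blocks, and largest block 2, the block sizes (in nonincreasing order) are [2, 1].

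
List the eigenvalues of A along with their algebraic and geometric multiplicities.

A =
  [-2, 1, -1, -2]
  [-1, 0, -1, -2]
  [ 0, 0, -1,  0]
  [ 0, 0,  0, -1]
λ = -1: alg = 4, geom = 3

Step 1 — factor the characteristic polynomial to read off the algebraic multiplicities:
  χ_A(x) = (x + 1)^4

Step 2 — compute geometric multiplicities via the rank-nullity identity g(λ) = n − rank(A − λI):
  rank(A − (-1)·I) = 1, so dim ker(A − (-1)·I) = n − 1 = 3

Summary:
  λ = -1: algebraic multiplicity = 4, geometric multiplicity = 3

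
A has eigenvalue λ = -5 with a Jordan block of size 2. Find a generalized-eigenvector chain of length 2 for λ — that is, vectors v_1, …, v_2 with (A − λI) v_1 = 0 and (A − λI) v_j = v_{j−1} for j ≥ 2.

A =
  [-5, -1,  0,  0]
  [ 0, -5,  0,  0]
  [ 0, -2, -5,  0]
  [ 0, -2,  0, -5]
A Jordan chain for λ = -5 of length 2:
v_1 = (-1, 0, -2, -2)ᵀ
v_2 = (0, 1, 0, 0)ᵀ

Let N = A − (-5)·I. We want v_2 with N^2 v_2 = 0 but N^1 v_2 ≠ 0; then v_{j-1} := N · v_j for j = 2, …, 2.

Pick v_2 = (0, 1, 0, 0)ᵀ.
Then v_1 = N · v_2 = (-1, 0, -2, -2)ᵀ.

Sanity check: (A − (-5)·I) v_1 = (0, 0, 0, 0)ᵀ = 0. ✓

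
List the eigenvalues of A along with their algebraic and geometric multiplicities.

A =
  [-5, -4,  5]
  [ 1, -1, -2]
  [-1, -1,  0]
λ = -2: alg = 3, geom = 1

Step 1 — factor the characteristic polynomial to read off the algebraic multiplicities:
  χ_A(x) = (x + 2)^3

Step 2 — compute geometric multiplicities via the rank-nullity identity g(λ) = n − rank(A − λI):
  rank(A − (-2)·I) = 2, so dim ker(A − (-2)·I) = n − 2 = 1

Summary:
  λ = -2: algebraic multiplicity = 3, geometric multiplicity = 1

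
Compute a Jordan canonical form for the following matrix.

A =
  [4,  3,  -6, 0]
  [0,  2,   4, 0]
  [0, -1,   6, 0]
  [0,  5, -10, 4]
J_2(4) ⊕ J_1(4) ⊕ J_1(4)

The characteristic polynomial is
  det(x·I − A) = x^4 - 16*x^3 + 96*x^2 - 256*x + 256 = (x - 4)^4

Eigenvalues and multiplicities (the geometric multiplicity of λ is n − rank(A − λI), which equals the number of Jordan blocks for λ):
  λ = 4: algebraic multiplicity = 4, geometric multiplicity = 3

Determining the block sizes for each eigenvalue:
  λ = 4: 3 blocks summing to 4 forces exactly one block of size 2 and the rest size 1 → block sizes [2, 1, 1]

Assembling the blocks gives a Jordan form
J =
  [4, 1, 0, 0]
  [0, 4, 0, 0]
  [0, 0, 4, 0]
  [0, 0, 0, 4]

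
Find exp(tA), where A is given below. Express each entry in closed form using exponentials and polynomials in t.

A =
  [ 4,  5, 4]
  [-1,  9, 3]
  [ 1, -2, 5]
e^{tA} =
  [3*t^2*exp(6*t)/2 - 2*t*exp(6*t) + exp(6*t), -3*t^2*exp(6*t)/2 + 5*t*exp(6*t), 3*t^2*exp(6*t)/2 + 4*t*exp(6*t)]
  [t^2*exp(6*t) - t*exp(6*t), -t^2*exp(6*t) + 3*t*exp(6*t) + exp(6*t), t^2*exp(6*t) + 3*t*exp(6*t)]
  [-t^2*exp(6*t)/2 + t*exp(6*t), t^2*exp(6*t)/2 - 2*t*exp(6*t), -t^2*exp(6*t)/2 - t*exp(6*t) + exp(6*t)]

Strategy: write A = P · J · P⁻¹ where J is a Jordan canonical form, so e^{tA} = P · e^{tJ} · P⁻¹, and e^{tJ} can be computed block-by-block.

A has Jordan form
J =
  [6, 1, 0]
  [0, 6, 1]
  [0, 0, 6]
(up to reordering of blocks).

Per-block formulas:
  For a 3×3 Jordan block J_3(6): exp(t · J_3(6)) = e^(6t)·(I + t·N + (t^2/2)·N^2), where N is the 3×3 nilpotent shift.

After assembling e^{tJ} and conjugating by P, we get:

e^{tA} =
  [3*t^2*exp(6*t)/2 - 2*t*exp(6*t) + exp(6*t), -3*t^2*exp(6*t)/2 + 5*t*exp(6*t), 3*t^2*exp(6*t)/2 + 4*t*exp(6*t)]
  [t^2*exp(6*t) - t*exp(6*t), -t^2*exp(6*t) + 3*t*exp(6*t) + exp(6*t), t^2*exp(6*t) + 3*t*exp(6*t)]
  [-t^2*exp(6*t)/2 + t*exp(6*t), t^2*exp(6*t)/2 - 2*t*exp(6*t), -t^2*exp(6*t)/2 - t*exp(6*t) + exp(6*t)]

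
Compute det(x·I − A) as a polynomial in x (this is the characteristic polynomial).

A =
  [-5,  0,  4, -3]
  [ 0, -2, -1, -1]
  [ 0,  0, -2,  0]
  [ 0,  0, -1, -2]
x^4 + 11*x^3 + 42*x^2 + 68*x + 40

Expanding det(x·I − A) (e.g. by cofactor expansion or by noting that A is similar to its Jordan form J, which has the same characteristic polynomial as A) gives
  χ_A(x) = x^4 + 11*x^3 + 42*x^2 + 68*x + 40
which factors as (x + 2)^3*(x + 5). The eigenvalues (with algebraic multiplicities) are λ = -5 with multiplicity 1, λ = -2 with multiplicity 3.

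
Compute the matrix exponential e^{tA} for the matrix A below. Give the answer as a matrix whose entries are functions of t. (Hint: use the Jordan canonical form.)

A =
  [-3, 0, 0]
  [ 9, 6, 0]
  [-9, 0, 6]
e^{tA} =
  [exp(-3*t), 0, 0]
  [exp(6*t) - exp(-3*t), exp(6*t), 0]
  [-exp(6*t) + exp(-3*t), 0, exp(6*t)]

Strategy: write A = P · J · P⁻¹ where J is a Jordan canonical form, so e^{tA} = P · e^{tJ} · P⁻¹, and e^{tJ} can be computed block-by-block.

A has Jordan form
J =
  [-3, 0, 0]
  [ 0, 6, 0]
  [ 0, 0, 6]
(up to reordering of blocks).

Per-block formulas:
  For a 1×1 block at λ = -3: exp(t · [-3]) = [e^(-3t)].
  For a 1×1 block at λ = 6: exp(t · [6]) = [e^(6t)].

After assembling e^{tJ} and conjugating by P, we get:

e^{tA} =
  [exp(-3*t), 0, 0]
  [exp(6*t) - exp(-3*t), exp(6*t), 0]
  [-exp(6*t) + exp(-3*t), 0, exp(6*t)]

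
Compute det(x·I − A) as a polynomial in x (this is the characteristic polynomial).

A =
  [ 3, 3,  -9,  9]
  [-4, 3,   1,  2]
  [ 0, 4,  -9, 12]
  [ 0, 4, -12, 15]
x^4 - 12*x^3 + 54*x^2 - 108*x + 81

Expanding det(x·I − A) (e.g. by cofactor expansion or by noting that A is similar to its Jordan form J, which has the same characteristic polynomial as A) gives
  χ_A(x) = x^4 - 12*x^3 + 54*x^2 - 108*x + 81
which factors as (x - 3)^4. The eigenvalues (with algebraic multiplicities) are λ = 3 with multiplicity 4.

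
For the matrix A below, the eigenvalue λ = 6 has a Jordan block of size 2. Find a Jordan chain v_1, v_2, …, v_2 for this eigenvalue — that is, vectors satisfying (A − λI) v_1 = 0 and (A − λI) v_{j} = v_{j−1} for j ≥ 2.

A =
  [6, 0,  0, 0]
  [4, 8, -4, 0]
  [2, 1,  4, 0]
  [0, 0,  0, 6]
A Jordan chain for λ = 6 of length 2:
v_1 = (0, 4, 2, 0)ᵀ
v_2 = (1, 0, 0, 0)ᵀ

Let N = A − (6)·I. We want v_2 with N^2 v_2 = 0 but N^1 v_2 ≠ 0; then v_{j-1} := N · v_j for j = 2, …, 2.

Pick v_2 = (1, 0, 0, 0)ᵀ.
Then v_1 = N · v_2 = (0, 4, 2, 0)ᵀ.

Sanity check: (A − (6)·I) v_1 = (0, 0, 0, 0)ᵀ = 0. ✓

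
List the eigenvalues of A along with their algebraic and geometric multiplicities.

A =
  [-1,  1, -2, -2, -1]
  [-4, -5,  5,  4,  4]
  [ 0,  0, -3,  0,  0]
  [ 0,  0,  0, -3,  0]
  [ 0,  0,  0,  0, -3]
λ = -3: alg = 5, geom = 3

Step 1 — factor the characteristic polynomial to read off the algebraic multiplicities:
  χ_A(x) = (x + 3)^5

Step 2 — compute geometric multiplicities via the rank-nullity identity g(λ) = n − rank(A − λI):
  rank(A − (-3)·I) = 2, so dim ker(A − (-3)·I) = n − 2 = 3

Summary:
  λ = -3: algebraic multiplicity = 5, geometric multiplicity = 3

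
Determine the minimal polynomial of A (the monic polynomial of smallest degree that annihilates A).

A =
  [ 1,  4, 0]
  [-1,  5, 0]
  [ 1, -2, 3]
x^2 - 6*x + 9

The characteristic polynomial is χ_A(x) = (x - 3)^3, so the eigenvalues are known. The minimal polynomial is
  m_A(x) = Π_λ (x − λ)^{k_λ}
where k_λ is the size of the *largest* Jordan block for λ (equivalently, the smallest k with (A − λI)^k v = 0 for every generalised eigenvector v of λ).

  λ = 3: largest Jordan block has size 2, contributing (x − 3)^2

So m_A(x) = (x - 3)^2 = x^2 - 6*x + 9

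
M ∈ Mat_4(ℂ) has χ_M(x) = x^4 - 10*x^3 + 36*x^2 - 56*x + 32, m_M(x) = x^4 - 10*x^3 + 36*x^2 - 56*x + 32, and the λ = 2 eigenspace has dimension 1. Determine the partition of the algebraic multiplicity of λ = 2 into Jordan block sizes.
Block sizes for λ = 2: [3]

Step 1 — from the characteristic polynomial, algebraic multiplicity of λ = 2 is 3. From dim ker(M − (2)·I) = 1, there are exactly 1 Jordan blocks for λ = 2.
Step 2 — from the minimal polynomial, the factor (x − 2)^3 tells us the largest block for λ = 2 has size 3.
Step 3 — with total size 3, 1 blocks, and largest block 3, the block sizes (in nonincreasing order) are [3].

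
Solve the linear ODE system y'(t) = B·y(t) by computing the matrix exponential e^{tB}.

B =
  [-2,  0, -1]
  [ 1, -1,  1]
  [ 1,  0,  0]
e^{tB} =
  [-t*exp(-t) + exp(-t), 0, -t*exp(-t)]
  [t*exp(-t), exp(-t), t*exp(-t)]
  [t*exp(-t), 0, t*exp(-t) + exp(-t)]

Strategy: write B = P · J · P⁻¹ where J is a Jordan canonical form, so e^{tB} = P · e^{tJ} · P⁻¹, and e^{tJ} can be computed block-by-block.

B has Jordan form
J =
  [-1,  1,  0]
  [ 0, -1,  0]
  [ 0,  0, -1]
(up to reordering of blocks).

Per-block formulas:
  For a 1×1 block at λ = -1: exp(t · [-1]) = [e^(-1t)].
  For a 2×2 Jordan block J_2(-1): exp(t · J_2(-1)) = e^(-1t)·(I + t·N), where N is the 2×2 nilpotent shift.

After assembling e^{tJ} and conjugating by P, we get:

e^{tB} =
  [-t*exp(-t) + exp(-t), 0, -t*exp(-t)]
  [t*exp(-t), exp(-t), t*exp(-t)]
  [t*exp(-t), 0, t*exp(-t) + exp(-t)]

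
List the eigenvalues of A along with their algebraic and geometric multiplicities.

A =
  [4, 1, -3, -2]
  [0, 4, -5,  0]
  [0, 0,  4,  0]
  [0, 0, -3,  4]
λ = 4: alg = 4, geom = 2

Step 1 — factor the characteristic polynomial to read off the algebraic multiplicities:
  χ_A(x) = (x - 4)^4

Step 2 — compute geometric multiplicities via the rank-nullity identity g(λ) = n − rank(A − λI):
  rank(A − (4)·I) = 2, so dim ker(A − (4)·I) = n − 2 = 2

Summary:
  λ = 4: algebraic multiplicity = 4, geometric multiplicity = 2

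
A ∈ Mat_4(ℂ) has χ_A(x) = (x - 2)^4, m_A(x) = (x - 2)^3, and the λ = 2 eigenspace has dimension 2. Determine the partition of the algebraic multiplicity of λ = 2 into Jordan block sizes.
Block sizes for λ = 2: [3, 1]

Step 1 — from the characteristic polynomial, algebraic multiplicity of λ = 2 is 4. From dim ker(A − (2)·I) = 2, there are exactly 2 Jordan blocks for λ = 2.
Step 2 — from the minimal polynomial, the factor (x − 2)^3 tells us the largest block for λ = 2 has size 3.
Step 3 — with total size 4, 2 blocks, and largest block 3, the block sizes (in nonincreasing order) are [3, 1].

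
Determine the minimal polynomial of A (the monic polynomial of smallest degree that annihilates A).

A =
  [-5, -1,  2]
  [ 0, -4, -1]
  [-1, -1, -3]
x^3 + 12*x^2 + 48*x + 64

The characteristic polynomial is χ_A(x) = (x + 4)^3, so the eigenvalues are known. The minimal polynomial is
  m_A(x) = Π_λ (x − λ)^{k_λ}
where k_λ is the size of the *largest* Jordan block for λ (equivalently, the smallest k with (A − λI)^k v = 0 for every generalised eigenvector v of λ).

  λ = -4: largest Jordan block has size 3, contributing (x + 4)^3

So m_A(x) = (x + 4)^3 = x^3 + 12*x^2 + 48*x + 64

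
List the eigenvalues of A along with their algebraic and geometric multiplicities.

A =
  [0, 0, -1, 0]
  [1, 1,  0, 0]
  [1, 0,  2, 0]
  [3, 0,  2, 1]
λ = 1: alg = 4, geom = 2

Step 1 — factor the characteristic polynomial to read off the algebraic multiplicities:
  χ_A(x) = (x - 1)^4

Step 2 — compute geometric multiplicities via the rank-nullity identity g(λ) = n − rank(A − λI):
  rank(A − (1)·I) = 2, so dim ker(A − (1)·I) = n − 2 = 2

Summary:
  λ = 1: algebraic multiplicity = 4, geometric multiplicity = 2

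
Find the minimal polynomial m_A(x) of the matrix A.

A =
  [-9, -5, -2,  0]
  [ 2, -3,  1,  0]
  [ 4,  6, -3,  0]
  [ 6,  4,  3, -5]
x^3 + 15*x^2 + 75*x + 125

The characteristic polynomial is χ_A(x) = (x + 5)^4, so the eigenvalues are known. The minimal polynomial is
  m_A(x) = Π_λ (x − λ)^{k_λ}
where k_λ is the size of the *largest* Jordan block for λ (equivalently, the smallest k with (A − λI)^k v = 0 for every generalised eigenvector v of λ).

  λ = -5: largest Jordan block has size 3, contributing (x + 5)^3

So m_A(x) = (x + 5)^3 = x^3 + 15*x^2 + 75*x + 125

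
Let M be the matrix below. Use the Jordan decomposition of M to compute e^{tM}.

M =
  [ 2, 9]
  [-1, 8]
e^{tM} =
  [-3*t*exp(5*t) + exp(5*t), 9*t*exp(5*t)]
  [-t*exp(5*t), 3*t*exp(5*t) + exp(5*t)]

Strategy: write M = P · J · P⁻¹ where J is a Jordan canonical form, so e^{tM} = P · e^{tJ} · P⁻¹, and e^{tJ} can be computed block-by-block.

M has Jordan form
J =
  [5, 1]
  [0, 5]
(up to reordering of blocks).

Per-block formulas:
  For a 2×2 Jordan block J_2(5): exp(t · J_2(5)) = e^(5t)·(I + t·N), where N is the 2×2 nilpotent shift.

After assembling e^{tJ} and conjugating by P, we get:

e^{tM} =
  [-3*t*exp(5*t) + exp(5*t), 9*t*exp(5*t)]
  [-t*exp(5*t), 3*t*exp(5*t) + exp(5*t)]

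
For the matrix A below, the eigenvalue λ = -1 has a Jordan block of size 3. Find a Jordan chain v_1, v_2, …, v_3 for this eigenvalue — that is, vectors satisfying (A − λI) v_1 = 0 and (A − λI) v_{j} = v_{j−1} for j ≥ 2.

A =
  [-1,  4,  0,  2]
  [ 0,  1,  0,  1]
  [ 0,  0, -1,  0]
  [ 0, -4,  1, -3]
A Jordan chain for λ = -1 of length 3:
v_1 = (2, 1, 0, -2)ᵀ
v_2 = (0, 0, 0, 1)ᵀ
v_3 = (0, 0, 1, 0)ᵀ

Let N = A − (-1)·I. We want v_3 with N^3 v_3 = 0 but N^2 v_3 ≠ 0; then v_{j-1} := N · v_j for j = 3, …, 2.

Pick v_3 = (0, 0, 1, 0)ᵀ.
Then v_2 = N · v_3 = (0, 0, 0, 1)ᵀ.
Then v_1 = N · v_2 = (2, 1, 0, -2)ᵀ.

Sanity check: (A − (-1)·I) v_1 = (0, 0, 0, 0)ᵀ = 0. ✓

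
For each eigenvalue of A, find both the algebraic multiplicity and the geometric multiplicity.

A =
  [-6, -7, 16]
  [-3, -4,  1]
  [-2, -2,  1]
λ = -3: alg = 3, geom = 1

Step 1 — factor the characteristic polynomial to read off the algebraic multiplicities:
  χ_A(x) = (x + 3)^3

Step 2 — compute geometric multiplicities via the rank-nullity identity g(λ) = n − rank(A − λI):
  rank(A − (-3)·I) = 2, so dim ker(A − (-3)·I) = n − 2 = 1

Summary:
  λ = -3: algebraic multiplicity = 3, geometric multiplicity = 1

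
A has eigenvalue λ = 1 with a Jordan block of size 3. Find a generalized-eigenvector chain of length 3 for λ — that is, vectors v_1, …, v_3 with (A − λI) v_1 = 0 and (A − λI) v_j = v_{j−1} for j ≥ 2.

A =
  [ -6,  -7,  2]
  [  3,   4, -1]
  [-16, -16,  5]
A Jordan chain for λ = 1 of length 3:
v_1 = (-4, 4, 0)ᵀ
v_2 = (-7, 3, -16)ᵀ
v_3 = (1, 0, 0)ᵀ

Let N = A − (1)·I. We want v_3 with N^3 v_3 = 0 but N^2 v_3 ≠ 0; then v_{j-1} := N · v_j for j = 3, …, 2.

Pick v_3 = (1, 0, 0)ᵀ.
Then v_2 = N · v_3 = (-7, 3, -16)ᵀ.
Then v_1 = N · v_2 = (-4, 4, 0)ᵀ.

Sanity check: (A − (1)·I) v_1 = (0, 0, 0)ᵀ = 0. ✓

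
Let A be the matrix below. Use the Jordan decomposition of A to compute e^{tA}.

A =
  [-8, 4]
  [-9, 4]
e^{tA} =
  [-6*t*exp(-2*t) + exp(-2*t), 4*t*exp(-2*t)]
  [-9*t*exp(-2*t), 6*t*exp(-2*t) + exp(-2*t)]

Strategy: write A = P · J · P⁻¹ where J is a Jordan canonical form, so e^{tA} = P · e^{tJ} · P⁻¹, and e^{tJ} can be computed block-by-block.

A has Jordan form
J =
  [-2,  1]
  [ 0, -2]
(up to reordering of blocks).

Per-block formulas:
  For a 2×2 Jordan block J_2(-2): exp(t · J_2(-2)) = e^(-2t)·(I + t·N), where N is the 2×2 nilpotent shift.

After assembling e^{tJ} and conjugating by P, we get:

e^{tA} =
  [-6*t*exp(-2*t) + exp(-2*t), 4*t*exp(-2*t)]
  [-9*t*exp(-2*t), 6*t*exp(-2*t) + exp(-2*t)]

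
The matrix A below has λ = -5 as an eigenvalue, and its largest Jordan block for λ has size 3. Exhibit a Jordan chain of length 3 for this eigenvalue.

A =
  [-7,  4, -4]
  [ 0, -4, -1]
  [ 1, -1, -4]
A Jordan chain for λ = -5 of length 3:
v_1 = (0, -1, -1)ᵀ
v_2 = (-2, 0, 1)ᵀ
v_3 = (1, 0, 0)ᵀ

Let N = A − (-5)·I. We want v_3 with N^3 v_3 = 0 but N^2 v_3 ≠ 0; then v_{j-1} := N · v_j for j = 3, …, 2.

Pick v_3 = (1, 0, 0)ᵀ.
Then v_2 = N · v_3 = (-2, 0, 1)ᵀ.
Then v_1 = N · v_2 = (0, -1, -1)ᵀ.

Sanity check: (A − (-5)·I) v_1 = (0, 0, 0)ᵀ = 0. ✓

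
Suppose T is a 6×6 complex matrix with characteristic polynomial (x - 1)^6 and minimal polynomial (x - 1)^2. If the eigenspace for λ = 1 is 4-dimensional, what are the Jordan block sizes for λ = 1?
Block sizes for λ = 1: [2, 2, 1, 1]

Step 1 — from the characteristic polynomial, algebraic multiplicity of λ = 1 is 6. From dim ker(T − (1)·I) = 4, there are exactly 4 Jordan blocks for λ = 1.
Step 2 — from the minimal polynomial, the factor (x − 1)^2 tells us the largest block for λ = 1 has size 2.
Step 3 — with total size 6, 4 blocks, and largest block 2, the block sizes (in nonincreasing order) are [2, 2, 1, 1].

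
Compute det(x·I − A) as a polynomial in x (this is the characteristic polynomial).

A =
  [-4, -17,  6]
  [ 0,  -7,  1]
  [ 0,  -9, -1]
x^3 + 12*x^2 + 48*x + 64

Expanding det(x·I − A) (e.g. by cofactor expansion or by noting that A is similar to its Jordan form J, which has the same characteristic polynomial as A) gives
  χ_A(x) = x^3 + 12*x^2 + 48*x + 64
which factors as (x + 4)^3. The eigenvalues (with algebraic multiplicities) are λ = -4 with multiplicity 3.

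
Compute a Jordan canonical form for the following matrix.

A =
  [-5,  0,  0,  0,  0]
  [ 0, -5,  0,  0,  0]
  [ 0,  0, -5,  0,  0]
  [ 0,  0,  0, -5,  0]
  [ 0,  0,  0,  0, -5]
J_1(-5) ⊕ J_1(-5) ⊕ J_1(-5) ⊕ J_1(-5) ⊕ J_1(-5)

The characteristic polynomial is
  det(x·I − A) = x^5 + 25*x^4 + 250*x^3 + 1250*x^2 + 3125*x + 3125 = (x + 5)^5

Eigenvalues and multiplicities (the geometric multiplicity of λ is n − rank(A − λI), which equals the number of Jordan blocks for λ):
  λ = -5: algebraic multiplicity = 5, geometric multiplicity = 5

Determining the block sizes for each eigenvalue:
  λ = -5: gm = am = 5, so every block has size 1 → block sizes [1, 1, 1, 1, 1]

Assembling the blocks gives a Jordan form
J =
  [-5,  0,  0,  0,  0]
  [ 0, -5,  0,  0,  0]
  [ 0,  0, -5,  0,  0]
  [ 0,  0,  0, -5,  0]
  [ 0,  0,  0,  0, -5]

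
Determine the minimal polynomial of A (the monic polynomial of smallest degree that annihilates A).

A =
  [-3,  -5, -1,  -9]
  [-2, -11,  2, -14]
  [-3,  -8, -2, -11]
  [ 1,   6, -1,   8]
x^4 + 8*x^3 + 18*x^2 - 27

The characteristic polynomial is χ_A(x) = (x - 1)*(x + 3)^3, so the eigenvalues are known. The minimal polynomial is
  m_A(x) = Π_λ (x − λ)^{k_λ}
where k_λ is the size of the *largest* Jordan block for λ (equivalently, the smallest k with (A − λI)^k v = 0 for every generalised eigenvector v of λ).

  λ = -3: largest Jordan block has size 3, contributing (x + 3)^3
  λ = 1: largest Jordan block has size 1, contributing (x − 1)

So m_A(x) = (x - 1)*(x + 3)^3 = x^4 + 8*x^3 + 18*x^2 - 27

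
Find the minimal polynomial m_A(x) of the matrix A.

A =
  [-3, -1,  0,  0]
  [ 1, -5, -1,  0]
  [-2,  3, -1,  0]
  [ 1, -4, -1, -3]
x^3 + 9*x^2 + 27*x + 27

The characteristic polynomial is χ_A(x) = (x + 3)^4, so the eigenvalues are known. The minimal polynomial is
  m_A(x) = Π_λ (x − λ)^{k_λ}
where k_λ is the size of the *largest* Jordan block for λ (equivalently, the smallest k with (A − λI)^k v = 0 for every generalised eigenvector v of λ).

  λ = -3: largest Jordan block has size 3, contributing (x + 3)^3

So m_A(x) = (x + 3)^3 = x^3 + 9*x^2 + 27*x + 27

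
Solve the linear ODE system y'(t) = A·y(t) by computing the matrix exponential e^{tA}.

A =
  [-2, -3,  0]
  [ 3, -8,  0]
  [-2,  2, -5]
e^{tA} =
  [3*t*exp(-5*t) + exp(-5*t), -3*t*exp(-5*t), 0]
  [3*t*exp(-5*t), -3*t*exp(-5*t) + exp(-5*t), 0]
  [-2*t*exp(-5*t), 2*t*exp(-5*t), exp(-5*t)]

Strategy: write A = P · J · P⁻¹ where J is a Jordan canonical form, so e^{tA} = P · e^{tJ} · P⁻¹, and e^{tJ} can be computed block-by-block.

A has Jordan form
J =
  [-5,  1,  0]
  [ 0, -5,  0]
  [ 0,  0, -5]
(up to reordering of blocks).

Per-block formulas:
  For a 2×2 Jordan block J_2(-5): exp(t · J_2(-5)) = e^(-5t)·(I + t·N), where N is the 2×2 nilpotent shift.
  For a 1×1 block at λ = -5: exp(t · [-5]) = [e^(-5t)].

After assembling e^{tJ} and conjugating by P, we get:

e^{tA} =
  [3*t*exp(-5*t) + exp(-5*t), -3*t*exp(-5*t), 0]
  [3*t*exp(-5*t), -3*t*exp(-5*t) + exp(-5*t), 0]
  [-2*t*exp(-5*t), 2*t*exp(-5*t), exp(-5*t)]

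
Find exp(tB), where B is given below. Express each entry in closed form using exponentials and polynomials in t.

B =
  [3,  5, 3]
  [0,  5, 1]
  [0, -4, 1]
e^{tB} =
  [exp(3*t), -t^2*exp(3*t) + 5*t*exp(3*t), -t^2*exp(3*t)/2 + 3*t*exp(3*t)]
  [0, 2*t*exp(3*t) + exp(3*t), t*exp(3*t)]
  [0, -4*t*exp(3*t), -2*t*exp(3*t) + exp(3*t)]

Strategy: write B = P · J · P⁻¹ where J is a Jordan canonical form, so e^{tB} = P · e^{tJ} · P⁻¹, and e^{tJ} can be computed block-by-block.

B has Jordan form
J =
  [3, 1, 0]
  [0, 3, 1]
  [0, 0, 3]
(up to reordering of blocks).

Per-block formulas:
  For a 3×3 Jordan block J_3(3): exp(t · J_3(3)) = e^(3t)·(I + t·N + (t^2/2)·N^2), where N is the 3×3 nilpotent shift.

After assembling e^{tJ} and conjugating by P, we get:

e^{tB} =
  [exp(3*t), -t^2*exp(3*t) + 5*t*exp(3*t), -t^2*exp(3*t)/2 + 3*t*exp(3*t)]
  [0, 2*t*exp(3*t) + exp(3*t), t*exp(3*t)]
  [0, -4*t*exp(3*t), -2*t*exp(3*t) + exp(3*t)]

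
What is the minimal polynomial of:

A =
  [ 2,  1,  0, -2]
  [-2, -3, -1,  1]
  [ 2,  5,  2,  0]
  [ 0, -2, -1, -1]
x^3

The characteristic polynomial is χ_A(x) = x^4, so the eigenvalues are known. The minimal polynomial is
  m_A(x) = Π_λ (x − λ)^{k_λ}
where k_λ is the size of the *largest* Jordan block for λ (equivalently, the smallest k with (A − λI)^k v = 0 for every generalised eigenvector v of λ).

  λ = 0: largest Jordan block has size 3, contributing (x − 0)^3

So m_A(x) = x^3 = x^3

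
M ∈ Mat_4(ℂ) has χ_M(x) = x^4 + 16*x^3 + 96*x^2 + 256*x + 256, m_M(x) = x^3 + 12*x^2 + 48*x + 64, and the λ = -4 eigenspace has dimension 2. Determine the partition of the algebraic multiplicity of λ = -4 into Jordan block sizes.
Block sizes for λ = -4: [3, 1]

Step 1 — from the characteristic polynomial, algebraic multiplicity of λ = -4 is 4. From dim ker(M − (-4)·I) = 2, there are exactly 2 Jordan blocks for λ = -4.
Step 2 — from the minimal polynomial, the factor (x + 4)^3 tells us the largest block for λ = -4 has size 3.
Step 3 — with total size 4, 2 blocks, and largest block 3, the block sizes (in nonincreasing order) are [3, 1].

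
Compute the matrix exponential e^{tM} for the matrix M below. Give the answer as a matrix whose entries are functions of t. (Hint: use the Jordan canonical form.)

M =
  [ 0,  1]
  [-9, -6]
e^{tM} =
  [3*t*exp(-3*t) + exp(-3*t), t*exp(-3*t)]
  [-9*t*exp(-3*t), -3*t*exp(-3*t) + exp(-3*t)]

Strategy: write M = P · J · P⁻¹ where J is a Jordan canonical form, so e^{tM} = P · e^{tJ} · P⁻¹, and e^{tJ} can be computed block-by-block.

M has Jordan form
J =
  [-3,  1]
  [ 0, -3]
(up to reordering of blocks).

Per-block formulas:
  For a 2×2 Jordan block J_2(-3): exp(t · J_2(-3)) = e^(-3t)·(I + t·N), where N is the 2×2 nilpotent shift.

After assembling e^{tJ} and conjugating by P, we get:

e^{tM} =
  [3*t*exp(-3*t) + exp(-3*t), t*exp(-3*t)]
  [-9*t*exp(-3*t), -3*t*exp(-3*t) + exp(-3*t)]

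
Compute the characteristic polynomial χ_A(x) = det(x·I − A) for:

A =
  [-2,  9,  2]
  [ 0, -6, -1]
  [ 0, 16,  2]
x^3 + 6*x^2 + 12*x + 8

Expanding det(x·I − A) (e.g. by cofactor expansion or by noting that A is similar to its Jordan form J, which has the same characteristic polynomial as A) gives
  χ_A(x) = x^3 + 6*x^2 + 12*x + 8
which factors as (x + 2)^3. The eigenvalues (with algebraic multiplicities) are λ = -2 with multiplicity 3.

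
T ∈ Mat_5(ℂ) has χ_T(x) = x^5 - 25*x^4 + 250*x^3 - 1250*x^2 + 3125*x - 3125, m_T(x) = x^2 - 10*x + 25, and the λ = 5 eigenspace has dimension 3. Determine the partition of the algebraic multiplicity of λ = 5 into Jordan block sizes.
Block sizes for λ = 5: [2, 2, 1]

Step 1 — from the characteristic polynomial, algebraic multiplicity of λ = 5 is 5. From dim ker(T − (5)·I) = 3, there are exactly 3 Jordan blocks for λ = 5.
Step 2 — from the minimal polynomial, the factor (x − 5)^2 tells us the largest block for λ = 5 has size 2.
Step 3 — with total size 5, 3 blocks, and largest block 2, the block sizes (in nonincreasing order) are [2, 2, 1].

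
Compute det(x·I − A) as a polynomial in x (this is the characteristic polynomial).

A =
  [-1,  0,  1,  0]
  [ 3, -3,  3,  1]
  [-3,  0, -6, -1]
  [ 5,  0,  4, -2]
x^4 + 12*x^3 + 54*x^2 + 108*x + 81

Expanding det(x·I − A) (e.g. by cofactor expansion or by noting that A is similar to its Jordan form J, which has the same characteristic polynomial as A) gives
  χ_A(x) = x^4 + 12*x^3 + 54*x^2 + 108*x + 81
which factors as (x + 3)^4. The eigenvalues (with algebraic multiplicities) are λ = -3 with multiplicity 4.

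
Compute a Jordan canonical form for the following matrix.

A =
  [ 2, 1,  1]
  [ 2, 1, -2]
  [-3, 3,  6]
J_2(3) ⊕ J_1(3)

The characteristic polynomial is
  det(x·I − A) = x^3 - 9*x^2 + 27*x - 27 = (x - 3)^3

Eigenvalues and multiplicities (the geometric multiplicity of λ is n − rank(A − λI), which equals the number of Jordan blocks for λ):
  λ = 3: algebraic multiplicity = 3, geometric multiplicity = 2

Determining the block sizes for each eigenvalue:
  λ = 3: 2 blocks summing to 3 forces exactly one block of size 2 and the rest size 1 → block sizes [2, 1]

Assembling the blocks gives a Jordan form
J =
  [3, 1, 0]
  [0, 3, 0]
  [0, 0, 3]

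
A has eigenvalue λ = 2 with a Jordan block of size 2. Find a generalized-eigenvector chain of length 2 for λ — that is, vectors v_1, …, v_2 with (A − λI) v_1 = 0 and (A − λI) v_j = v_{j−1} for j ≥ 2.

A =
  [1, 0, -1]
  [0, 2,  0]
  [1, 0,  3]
A Jordan chain for λ = 2 of length 2:
v_1 = (-1, 0, 1)ᵀ
v_2 = (1, 0, 0)ᵀ

Let N = A − (2)·I. We want v_2 with N^2 v_2 = 0 but N^1 v_2 ≠ 0; then v_{j-1} := N · v_j for j = 2, …, 2.

Pick v_2 = (1, 0, 0)ᵀ.
Then v_1 = N · v_2 = (-1, 0, 1)ᵀ.

Sanity check: (A − (2)·I) v_1 = (0, 0, 0)ᵀ = 0. ✓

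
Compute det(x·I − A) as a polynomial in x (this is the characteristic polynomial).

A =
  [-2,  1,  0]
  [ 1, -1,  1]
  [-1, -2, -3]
x^3 + 6*x^2 + 12*x + 8

Expanding det(x·I − A) (e.g. by cofactor expansion or by noting that A is similar to its Jordan form J, which has the same characteristic polynomial as A) gives
  χ_A(x) = x^3 + 6*x^2 + 12*x + 8
which factors as (x + 2)^3. The eigenvalues (with algebraic multiplicities) are λ = -2 with multiplicity 3.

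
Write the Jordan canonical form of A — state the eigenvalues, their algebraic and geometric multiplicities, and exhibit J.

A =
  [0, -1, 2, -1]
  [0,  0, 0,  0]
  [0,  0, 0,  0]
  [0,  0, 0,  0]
J_2(0) ⊕ J_1(0) ⊕ J_1(0)

The characteristic polynomial is
  det(x·I − A) = x^4

Eigenvalues and multiplicities (the geometric multiplicity of λ is n − rank(A − λI), which equals the number of Jordan blocks for λ):
  λ = 0: algebraic multiplicity = 4, geometric multiplicity = 3

Determining the block sizes for each eigenvalue:
  λ = 0: 3 blocks summing to 4 forces exactly one block of size 2 and the rest size 1 → block sizes [2, 1, 1]

Assembling the blocks gives a Jordan form
J =
  [0, 1, 0, 0]
  [0, 0, 0, 0]
  [0, 0, 0, 0]
  [0, 0, 0, 0]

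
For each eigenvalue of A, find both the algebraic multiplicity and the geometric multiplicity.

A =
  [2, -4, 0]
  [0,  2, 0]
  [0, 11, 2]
λ = 2: alg = 3, geom = 2

Step 1 — factor the characteristic polynomial to read off the algebraic multiplicities:
  χ_A(x) = (x - 2)^3

Step 2 — compute geometric multiplicities via the rank-nullity identity g(λ) = n − rank(A − λI):
  rank(A − (2)·I) = 1, so dim ker(A − (2)·I) = n − 1 = 2

Summary:
  λ = 2: algebraic multiplicity = 3, geometric multiplicity = 2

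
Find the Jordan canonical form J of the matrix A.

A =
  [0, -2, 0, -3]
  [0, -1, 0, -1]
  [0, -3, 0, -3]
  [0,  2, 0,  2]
J_2(0) ⊕ J_1(0) ⊕ J_1(1)

The characteristic polynomial is
  det(x·I − A) = x^4 - x^3 = x^3*(x - 1)

Eigenvalues and multiplicities (the geometric multiplicity of λ is n − rank(A − λI), which equals the number of Jordan blocks for λ):
  λ = 0: algebraic multiplicity = 3, geometric multiplicity = 2
  λ = 1: algebraic multiplicity = 1, geometric multiplicity = 1

Determining the block sizes for each eigenvalue:
  λ = 0: 2 blocks summing to 3 forces exactly one block of size 2 and the rest size 1 → block sizes [2, 1]
  λ = 1: one block (gm = 1), so the single block has size am = 1 → block sizes [1]

Assembling the blocks gives a Jordan form
J =
  [0, 1, 0, 0]
  [0, 0, 0, 0]
  [0, 0, 0, 0]
  [0, 0, 0, 1]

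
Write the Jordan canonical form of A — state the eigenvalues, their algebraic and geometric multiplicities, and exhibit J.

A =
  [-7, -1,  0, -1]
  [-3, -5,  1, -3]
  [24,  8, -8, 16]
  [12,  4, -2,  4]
J_3(-4) ⊕ J_1(-4)

The characteristic polynomial is
  det(x·I − A) = x^4 + 16*x^3 + 96*x^2 + 256*x + 256 = (x + 4)^4

Eigenvalues and multiplicities (the geometric multiplicity of λ is n − rank(A − λI), which equals the number of Jordan blocks for λ):
  λ = -4: algebraic multiplicity = 4, geometric multiplicity = 2

Determining the block sizes for each eigenvalue:
  λ = -4: with am = 4 and gm = 2, the partition is not yet determined (e.g. several partitions of 4 into 2 parts exist). Let N = A − (-4)·I. Computing rank(N^1) = 2, rank(N^2) = 1, rank(N^3) = 0; the number of blocks of size ≥ j is rank(N^{j−1}) − rank(N^j), giving [2, 1, 1]. So we have 1 block(s) of size 3, 1 block(s) of size 1 → block sizes [3, 1]

Assembling the blocks gives a Jordan form
J =
  [-4,  1,  0,  0]
  [ 0, -4,  1,  0]
  [ 0,  0, -4,  0]
  [ 0,  0,  0, -4]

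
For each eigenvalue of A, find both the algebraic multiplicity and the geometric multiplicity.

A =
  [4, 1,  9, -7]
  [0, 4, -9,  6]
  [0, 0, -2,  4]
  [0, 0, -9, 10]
λ = 4: alg = 4, geom = 2

Step 1 — factor the characteristic polynomial to read off the algebraic multiplicities:
  χ_A(x) = (x - 4)^4

Step 2 — compute geometric multiplicities via the rank-nullity identity g(λ) = n − rank(A − λI):
  rank(A − (4)·I) = 2, so dim ker(A − (4)·I) = n − 2 = 2

Summary:
  λ = 4: algebraic multiplicity = 4, geometric multiplicity = 2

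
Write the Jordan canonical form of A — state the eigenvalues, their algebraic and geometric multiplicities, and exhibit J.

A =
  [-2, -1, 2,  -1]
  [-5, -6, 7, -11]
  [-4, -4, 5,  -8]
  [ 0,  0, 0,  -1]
J_3(-1) ⊕ J_1(-1)

The characteristic polynomial is
  det(x·I − A) = x^4 + 4*x^3 + 6*x^2 + 4*x + 1 = (x + 1)^4

Eigenvalues and multiplicities (the geometric multiplicity of λ is n − rank(A − λI), which equals the number of Jordan blocks for λ):
  λ = -1: algebraic multiplicity = 4, geometric multiplicity = 2

Determining the block sizes for each eigenvalue:
  λ = -1: with am = 4 and gm = 2, the partition is not yet determined (e.g. several partitions of 4 into 2 parts exist). Let N = A − (-1)·I. Computing rank(N^1) = 2, rank(N^2) = 1, rank(N^3) = 0; the number of blocks of size ≥ j is rank(N^{j−1}) − rank(N^j), giving [2, 1, 1]. So we have 1 block(s) of size 3, 1 block(s) of size 1 → block sizes [3, 1]

Assembling the blocks gives a Jordan form
J =
  [-1,  1,  0,  0]
  [ 0, -1,  1,  0]
  [ 0,  0, -1,  0]
  [ 0,  0,  0, -1]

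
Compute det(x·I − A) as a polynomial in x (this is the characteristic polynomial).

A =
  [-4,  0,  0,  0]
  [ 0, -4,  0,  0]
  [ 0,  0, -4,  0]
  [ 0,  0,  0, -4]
x^4 + 16*x^3 + 96*x^2 + 256*x + 256

Expanding det(x·I − A) (e.g. by cofactor expansion or by noting that A is similar to its Jordan form J, which has the same characteristic polynomial as A) gives
  χ_A(x) = x^4 + 16*x^3 + 96*x^2 + 256*x + 256
which factors as (x + 4)^4. The eigenvalues (with algebraic multiplicities) are λ = -4 with multiplicity 4.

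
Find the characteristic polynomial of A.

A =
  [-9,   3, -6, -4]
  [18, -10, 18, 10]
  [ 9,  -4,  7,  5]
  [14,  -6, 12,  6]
x^4 + 6*x^3 + 13*x^2 + 12*x + 4

Expanding det(x·I − A) (e.g. by cofactor expansion or by noting that A is similar to its Jordan form J, which has the same characteristic polynomial as A) gives
  χ_A(x) = x^4 + 6*x^3 + 13*x^2 + 12*x + 4
which factors as (x + 1)^2*(x + 2)^2. The eigenvalues (with algebraic multiplicities) are λ = -2 with multiplicity 2, λ = -1 with multiplicity 2.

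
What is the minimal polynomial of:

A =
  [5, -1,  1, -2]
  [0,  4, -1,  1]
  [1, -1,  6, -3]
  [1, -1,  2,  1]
x^2 - 8*x + 16

The characteristic polynomial is χ_A(x) = (x - 4)^4, so the eigenvalues are known. The minimal polynomial is
  m_A(x) = Π_λ (x − λ)^{k_λ}
where k_λ is the size of the *largest* Jordan block for λ (equivalently, the smallest k with (A − λI)^k v = 0 for every generalised eigenvector v of λ).

  λ = 4: largest Jordan block has size 2, contributing (x − 4)^2

So m_A(x) = (x - 4)^2 = x^2 - 8*x + 16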